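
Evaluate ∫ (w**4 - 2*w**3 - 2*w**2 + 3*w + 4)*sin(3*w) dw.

Use integration by parts with u = w**4 - 2*w**3 - 2*w**2 + 3*w + 4, dv = sin(3*w) dw, so v = -cos(3*w)/3.
Apply parts 4 times (tabular method): alternate signs, differentiate u down to 0, integrate dv up.

-w**4*cos(3*w)/3 + 4*w**3*sin(3*w)/9 + 2*w**3*cos(3*w)/3 - 2*w**2*sin(3*w)/3 + 10*w**2*cos(3*w)/9 - 20*w*sin(3*w)/27 - 13*w*cos(3*w)/9 + 13*sin(3*w)/27 - 128*cos(3*w)/81 + C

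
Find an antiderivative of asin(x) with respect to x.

Use integration by parts with u = arcsin(x), dv = dx.
Then du = 1/sqrt(-x**2 + 1) dx.

x*asin(x) + sqrt(-x**2 + 1) + C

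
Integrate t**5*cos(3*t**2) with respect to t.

t**4*sin(3*t**2)/6 + t**2*cos(3*t**2)/9 - sin(3*t**2)/27 + C

Let u = t², du = 2t dt; rewrite as (1/2)∫ u^2·cos(3u) du.
Now integrate by parts 2 times.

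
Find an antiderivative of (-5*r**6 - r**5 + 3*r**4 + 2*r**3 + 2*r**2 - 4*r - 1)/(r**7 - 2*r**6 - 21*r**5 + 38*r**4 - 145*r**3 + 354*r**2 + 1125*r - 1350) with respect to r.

-9887*log(r - 5)/2380 + 1793*log(r - 3)/1440 - log(r - 1)/360 + 241*log(r + 2)/4095 - 36653*log(r + 5)/24480 - 25847*log(r**2 + 9)/79560 - 17639*atan(r/3)/39780 + C

Factor the denominator: (r - 5)*(r - 3)*(r - 1)*(r + 2)*(r + 5)*(r**2 + 9).
Partial-fraction decomposition: -(25847*r + 52917)/(39780*(r**2 + 9)) - 36653/(24480*(r + 5)) + 241/(4095*(r + 2)) - 1/(360*(r - 1)) + 1793/(1440*(r - 3)) - 9887/(2380*(r - 5)).
Integrate each term; A/(r−a) gives A·log|r−a|; the (Br+D)/(r²+p²) term gives a log and an atan.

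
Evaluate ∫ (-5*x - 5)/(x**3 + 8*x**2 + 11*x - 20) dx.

-log(x - 1)/3 - 3*log(x + 4) + 10*log(x + 5)/3 + C

Factor the denominator: (x - 1)*(x + 4)*(x + 5).
Partial-fraction decomposition: 10/(3*(x + 5)) - 3/(x + 4) - 1/(3*(x - 1)).
Integrate each term: A/(x−a) contributes A·log|x−a|.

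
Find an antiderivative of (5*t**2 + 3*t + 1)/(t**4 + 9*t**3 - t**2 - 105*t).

Factor the denominator: t*(t - 3)*(t + 5)*(t + 7).
Partial-fraction decomposition: -45/(28*(t + 7)) + 111/(80*(t + 5)) + 11/(48*(t - 3)) - 1/(105*t).
Integrate each term: A/(t−a) contributes A·log|t−a|.

-log(t)/105 + 11*log(t - 3)/48 + 111*log(t + 5)/80 - 45*log(t + 7)/28 + C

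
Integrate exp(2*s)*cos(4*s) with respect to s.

Let I denote the integral. Integrate by parts with u = cos(4*s), dv = exp(2*s) ds, so v = exp(2*s)/2: I = exp(2*s)*cos(4*s)/2 + 2·∫ exp(2*s)*sin(4*s) ds.
Apply parts again with u = sin(4*s), dv = exp(2*s) ds: ∫ exp(2*s)*sin(4*s) ds = exp(2*s)*sin(4*s)/2 − 2·I. Substituting back brings back I: I = exp(2*s)*sin(4*s) + exp(2*s)*cos(4*s)/2 − 4·I.
Solving for I: (1 + 4)·I equals the remaining terms, so I = (1/5)·(exp(2*s)*sin(4*s) + exp(2*s)*cos(4*s)/2).

exp(2*s)*sin(4*s)/5 + exp(2*s)*cos(4*s)/10 + C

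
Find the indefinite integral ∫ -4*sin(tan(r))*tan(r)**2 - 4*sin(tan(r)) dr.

Let u = tan(r), so du = (tan(r)**2 + 1) dr.
Rewriting, the integral becomes -4·∫ sin(u) du = -4·-cos(u).
Substituting back, u = tan(r).

4*cos(tan(r)) + C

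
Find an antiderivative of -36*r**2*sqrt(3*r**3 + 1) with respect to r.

-8*(3*r**3 + 1)**(3/2)/3 + C

Let u = 3*r**3 + 1, so du = (9*r**2) dr.
Rewriting, the integral becomes -4·∫ √u du = -4·(2/3)u^(3/2).
Substituting back, u = 3*r**3 + 1.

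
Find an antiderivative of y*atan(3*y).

Use integration by parts with u = arctan(3*y), dv = y dy.
Then du = 3/(9*y**2 + 1) dy.

y**2*atan(3*y)/2 - y/6 + atan(3*y)/18 + C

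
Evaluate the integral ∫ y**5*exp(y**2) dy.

Let u = y², du = 2y dy; rewrite as (1/2)∫ u^2·exp(1u) du.
Now integrate by parts 2 times.

(y**4 - 2*y**2 + 2)*exp(y**2)/2 + C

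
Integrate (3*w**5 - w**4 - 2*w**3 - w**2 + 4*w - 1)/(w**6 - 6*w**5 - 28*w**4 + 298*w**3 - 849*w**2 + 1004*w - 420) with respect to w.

4247*log(w - 5)/432 - 149*log(w - 3)/10 + 1790*log(w - 2)/243 + log(w - 1)/32 + 26107*log(w + 7)/38880 - 67/(27*w - 54) + C

Factor the denominator: (w - 5)*(w - 3)*(w - 2)**2*(w - 1)*(w + 7).
Partial-fraction decomposition: 26107/(38880*(w + 7)) + 1/(32*(w - 1)) + 1790/(243*(w - 2)) + 67/(27*(w - 2)**2) - 149/(10*(w - 3)) + 4247/(432*(w - 5)).
Integrate each term; A/(w−a) gives A·log|w−a|; A/(w−a)² gives −A/(w−a).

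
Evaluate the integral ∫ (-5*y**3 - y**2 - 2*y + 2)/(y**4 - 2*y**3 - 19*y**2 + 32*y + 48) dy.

Factor the denominator: (y - 4)*(y - 3)*(y + 1)*(y + 4).
Partial-fraction decomposition: -157/(84*(y + 4)) + 2/(15*(y + 1)) + 37/(7*(y - 3)) - 171/(20*(y - 4)).
Integrate each term: A/(y−a) contributes A·log|y−a|.

-171*log(y - 4)/20 + 37*log(y - 3)/7 + 2*log(y + 1)/15 - 157*log(y + 4)/84 + C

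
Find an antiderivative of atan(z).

Use integration by parts with u = arctan(z), dv = dz.
Then du = 1/(z**2 + 1) dz.

z*atan(z) - log(z**2 + 1)/2 + C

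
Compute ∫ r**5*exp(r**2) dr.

(r**4 - 2*r**2 + 2)*exp(r**2)/2 + C

Let u = r², du = 2r dr; rewrite as (1/2)∫ u^2·exp(1u) du.
Now integrate by parts 2 times.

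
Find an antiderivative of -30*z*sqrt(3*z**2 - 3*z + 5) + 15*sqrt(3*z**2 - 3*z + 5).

Let u = 3*z**2 - 3*z + 5, so du = (6*z - 3) dz.
Rewriting, the integral becomes -5·∫ √u du = -5·(2/3)u^(3/2).
Substituting back, u = 3*z**2 - 3*z + 5.

-10*(3*z**2 - 3*z + 5)**(3/2)/3 + C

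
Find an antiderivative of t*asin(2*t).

t**2*asin(2*t)/2 + t*sqrt(-4*t**2 + 1)/8 - asin(2*t)/16 + C

Use integration by parts with u = arcsin(2*t), dv = t dt.
Then du = 2/sqrt(-4*t**2 + 1) dt.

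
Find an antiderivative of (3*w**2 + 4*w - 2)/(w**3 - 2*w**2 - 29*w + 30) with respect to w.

Factor the denominator: (w - 6)*(w - 1)*(w + 5).
Partial-fraction decomposition: 53/(66*(w + 5)) - 1/(6*(w - 1)) + 26/(11*(w - 6)).
Integrate each term: A/(w−a) contributes A·log|w−a|.

26*log(w - 6)/11 - log(w - 1)/6 + 53*log(w + 5)/66 + C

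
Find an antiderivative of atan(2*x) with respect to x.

Use integration by parts with u = arctan(2*x), dv = dx.
Then du = 2/(4*x**2 + 1) dx.

x*atan(2*x) - log(4*x**2 + 1)/4 + C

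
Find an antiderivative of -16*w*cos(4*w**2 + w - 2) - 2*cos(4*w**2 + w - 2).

Let u = 4*w**2 + w - 2, so du = (8*w + 1) dw.
Rewriting, the integral becomes -2·∫ cos(u) du = -2·sin(u).
Substituting back, u = 4*w**2 + w - 2.

-2*sin(4*w**2 + w - 2) + C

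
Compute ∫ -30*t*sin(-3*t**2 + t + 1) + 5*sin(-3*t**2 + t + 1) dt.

Let u = 3*t**2 - t - 1, so du = (6*t - 1) dt.
Rewriting, the integral becomes 5·∫ sin(u) du = 5·-cos(u).
Substituting back, u = 3*t**2 - t - 1.

-5*cos(-3*t**2 + t + 1) + C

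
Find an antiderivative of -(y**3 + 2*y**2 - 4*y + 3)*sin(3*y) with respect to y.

Use integration by parts with u = y**3 + 2*y**2 - 4*y + 3, dv = -sin(3*y) dy, so v = cos(3*y)/3.
Apply parts 3 times (tabular method): alternate signs, differentiate u down to 0, integrate dv up.

y**3*cos(3*y)/3 - y**2*sin(3*y)/3 + 2*y**2*cos(3*y)/3 - 4*y*sin(3*y)/9 - 14*y*cos(3*y)/9 + 14*sin(3*y)/27 + 23*cos(3*y)/27 + C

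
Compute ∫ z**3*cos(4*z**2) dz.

z**2*sin(4*z**2)/8 + cos(4*z**2)/32 + C

Let u = z², du = 2z dz; rewrite as (1/2)∫ u^1·cos(4u) du.
Now integrate by parts 1 time.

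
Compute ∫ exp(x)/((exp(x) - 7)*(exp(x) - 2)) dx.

Let u = e^x, du = e^x dx.
The integral becomes ∫ du/((u-7)(u-2)); decompose into partial fractions.

log(exp(x) - 7)/5 - log(exp(x) - 2)/5 + C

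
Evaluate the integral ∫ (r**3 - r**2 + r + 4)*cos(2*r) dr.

r**3*sin(2*r)/2 - r**2*sin(2*r)/2 + 3*r**2*cos(2*r)/4 - r*sin(2*r)/4 - r*cos(2*r)/2 + 9*sin(2*r)/4 - cos(2*r)/8 + C

Use integration by parts with u = r**3 - r**2 + r + 4, dv = cos(2*r) dr, so v = sin(2*r)/2.
Apply parts 3 times (tabular method): alternate signs, differentiate u down to 0, integrate dv up.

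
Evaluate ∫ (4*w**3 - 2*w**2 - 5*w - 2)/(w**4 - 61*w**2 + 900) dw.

190*log(w - 6)/33 - 423*log(w - 5)/110 - 527*log(w + 5)/110 + 227*log(w + 6)/33 + C

Factor the denominator: (w - 6)*(w - 5)*(w + 5)*(w + 6).
Partial-fraction decomposition: 227/(33*(w + 6)) - 527/(110*(w + 5)) - 423/(110*(w - 5)) + 190/(33*(w - 6)).
Integrate each term: A/(w−a) contributes A·log|w−a|.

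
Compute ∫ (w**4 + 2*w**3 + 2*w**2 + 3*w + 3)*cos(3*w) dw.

w**4*sin(3*w)/3 + 2*w**3*sin(3*w)/3 + 4*w**3*cos(3*w)/9 + 2*w**2*sin(3*w)/9 + 2*w**2*cos(3*w)/3 + 5*w*sin(3*w)/9 + 4*w*cos(3*w)/27 + 77*sin(3*w)/81 + 5*cos(3*w)/27 + C

Use integration by parts with u = w**4 + 2*w**3 + 2*w**2 + 3*w + 3, dv = cos(3*w) dw, so v = sin(3*w)/3.
Apply parts 4 times (tabular method): alternate signs, differentiate u down to 0, integrate dv up.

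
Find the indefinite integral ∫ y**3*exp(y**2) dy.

Let u = y², du = 2y dy; rewrite as (1/2)∫ u^1·exp(1u) du.
Now integrate by parts 1 time.

(y**2 - 1)*exp(y**2)/2 + C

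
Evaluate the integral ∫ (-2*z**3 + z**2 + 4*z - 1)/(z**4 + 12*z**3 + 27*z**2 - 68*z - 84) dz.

Factor the denominator: (z - 2)*(z + 1)*(z + 6)*(z + 7).
Partial-fraction decomposition: -353/(27*(z + 7)) + 443/(40*(z + 6)) + 1/(45*(z + 1)) - 5/(216*(z - 2)).
Integrate each term: A/(z−a) contributes A·log|z−a|.

-5*log(z - 2)/216 + log(z + 1)/45 + 443*log(z + 6)/40 - 353*log(z + 7)/27 + C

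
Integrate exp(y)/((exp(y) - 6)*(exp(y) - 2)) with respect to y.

log(exp(y) - 6)/4 - log(exp(y) - 2)/4 + C

Let u = e^y, du = e^y dy.
The integral becomes ∫ du/((u-6)(u-2)); decompose into partial fractions.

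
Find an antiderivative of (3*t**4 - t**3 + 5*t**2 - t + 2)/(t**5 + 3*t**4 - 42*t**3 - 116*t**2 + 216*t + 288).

481*log(t - 6)/420 - 5*log(t - 2)/48 + 4*log(t + 1)/105 - 51*log(t + 4)/20 + 1073*log(t + 6)/240 + C

Factor the denominator: (t - 6)*(t - 2)*(t + 1)*(t + 4)*(t + 6).
Partial-fraction decomposition: 1073/(240*(t + 6)) - 51/(20*(t + 4)) + 4/(105*(t + 1)) - 5/(48*(t - 2)) + 481/(420*(t - 6)).
Integrate each term: A/(t−a) contributes A·log|t−a|.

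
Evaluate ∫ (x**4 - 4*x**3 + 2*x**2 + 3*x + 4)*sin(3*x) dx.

Use integration by parts with u = x**4 - 4*x**3 + 2*x**2 + 3*x + 4, dv = sin(3*x) dx, so v = -cos(3*x)/3.
Apply parts 4 times (tabular method): alternate signs, differentiate u down to 0, integrate dv up.

-x**4*cos(3*x)/3 + 4*x**3*sin(3*x)/9 + 4*x**3*cos(3*x)/3 - 4*x**2*sin(3*x)/3 - 2*x**2*cos(3*x)/9 + 4*x*sin(3*x)/27 - 17*x*cos(3*x)/9 + 17*sin(3*x)/27 - 104*cos(3*x)/81 + C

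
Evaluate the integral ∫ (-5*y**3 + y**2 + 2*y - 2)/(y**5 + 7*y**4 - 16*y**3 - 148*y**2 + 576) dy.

-149*log(y - 4)/560 + 17*log(y - 2)/240 + 136*log(y + 3)/105 - 163*log(y + 4)/48 + 551*log(y + 6)/240 + C

Factor the denominator: (y - 4)*(y - 2)*(y + 3)*(y + 4)*(y + 6).
Partial-fraction decomposition: 551/(240*(y + 6)) - 163/(48*(y + 4)) + 136/(105*(y + 3)) + 17/(240*(y - 2)) - 149/(560*(y - 4)).
Integrate each term: A/(y−a) contributes A·log|y−a|.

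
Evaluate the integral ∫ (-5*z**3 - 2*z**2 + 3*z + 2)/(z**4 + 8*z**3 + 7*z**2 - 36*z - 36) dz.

-log(z - 2)/3 - log(z + 1)/15 + 11*log(z + 3)/3 - 124*log(z + 6)/15 + C

Factor the denominator: (z - 2)*(z + 1)*(z + 3)*(z + 6).
Partial-fraction decomposition: -124/(15*(z + 6)) + 11/(3*(z + 3)) - 1/(15*(z + 1)) - 1/(3*(z - 2)).
Integrate each term: A/(z−a) contributes A·log|z−a|.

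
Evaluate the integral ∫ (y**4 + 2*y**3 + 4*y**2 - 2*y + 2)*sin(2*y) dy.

Use integration by parts with u = y**4 + 2*y**3 + 4*y**2 - 2*y + 2, dv = sin(2*y) dy, so v = -cos(2*y)/2.
Apply parts 4 times (tabular method): alternate signs, differentiate u down to 0, integrate dv up.

-y**4*cos(2*y)/2 + y**3*sin(2*y) - y**3*cos(2*y) + 3*y**2*sin(2*y)/2 - y**2*cos(2*y)/2 + y*sin(2*y)/2 + 5*y*cos(2*y)/2 - 5*sin(2*y)/4 - 3*cos(2*y)/4 + C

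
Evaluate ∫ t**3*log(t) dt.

t**4*log(t)/4 - t**4/16 + C

Use integration by parts with u = log(t), dv = t**3 dt.
Then du = 1/t dt and v = t**4/4.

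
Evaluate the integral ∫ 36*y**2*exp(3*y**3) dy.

Let u = 3*y**3, so du = (9*y**2) dy.
Rewriting, the integral becomes 4·∫ e^u du = 4·e^u.
Substituting back, u = 3*y**3.

4*exp(3*y**3) + C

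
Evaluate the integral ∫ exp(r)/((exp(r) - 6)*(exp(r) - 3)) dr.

log(exp(r) - 6)/3 - log(exp(r) - 3)/3 + C

Let u = e^r, du = e^r dr.
The integral becomes ∫ du/((u-3)(u-6)); decompose into partial fractions.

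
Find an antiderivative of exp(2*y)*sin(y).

Let I denote the integral. Integrate by parts with u = sin(y), dv = exp(2*y) dy, so v = exp(2*y)/2: I = exp(2*y)*sin(y)/2 − (1/2)·∫ exp(2*y)*cos(y) dy.
Apply parts again with u = cos(y), dv = exp(2*y) dy: ∫ exp(2*y)*cos(y) dy = exp(2*y)*cos(y)/2 + (1/2)·I. Substituting back brings back I: I = exp(2*y)*sin(y)/2 - exp(2*y)*cos(y)/4 − (1/4)·I.
Solving for I: (1 + 1/4)·I equals the remaining terms, so I = (4/5)·(exp(2*y)*sin(y)/2 - exp(2*y)*cos(y)/4).

2*exp(2*y)*sin(y)/5 - exp(2*y)*cos(y)/5 + C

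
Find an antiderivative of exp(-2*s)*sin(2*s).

Let I denote the integral. Integrate by parts with u = sin(2*s), dv = exp(-2*s) ds, so v = -exp(-2*s)/2: I = -exp(-2*s)*sin(2*s)/2 + ∫ exp(-2*s)*cos(2*s) ds.
Apply parts again with u = cos(2*s), dv = exp(-2*s) ds: ∫ exp(-2*s)*cos(2*s) ds = -exp(-2*s)*cos(2*s)/2 − I. Substituting back brings back I: I = -exp(-2*s)*sin(2*s)/2 - exp(-2*s)*cos(2*s)/2 − I.
Solving for I: (1 + 1)·I equals the remaining terms, so I = (1/2)·(-exp(-2*s)*sin(2*s)/2 - exp(-2*s)*cos(2*s)/2).

-exp(-2*s)*sin(2*s)/4 - exp(-2*s)*cos(2*s)/4 + C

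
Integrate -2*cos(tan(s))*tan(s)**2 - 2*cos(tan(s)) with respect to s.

Let u = tan(s), so du = (tan(s)**2 + 1) ds.
Rewriting, the integral becomes -2·∫ cos(u) du = -2·sin(u).
Substituting back, u = tan(s).

-2*sin(tan(s)) + C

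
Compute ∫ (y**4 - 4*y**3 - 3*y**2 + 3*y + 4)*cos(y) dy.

y**4*sin(y) - 4*y**3*sin(y) + 4*y**3*cos(y) - 15*y**2*sin(y) - 12*y**2*cos(y) + 27*y*sin(y) - 30*y*cos(y) + 34*sin(y) + 27*cos(y) + C

Use integration by parts with u = y**4 - 4*y**3 - 3*y**2 + 3*y + 4, dv = cos(y) dy, so v = sin(y).
Apply parts 4 times (tabular method): alternate signs, differentiate u down to 0, integrate dv up.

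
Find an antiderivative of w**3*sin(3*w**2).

-w**2*cos(3*w**2)/6 + sin(3*w**2)/18 + C

Let u = w², du = 2w dw; rewrite as (1/2)∫ u^1·sin(3u) du.
Now integrate by parts 1 time.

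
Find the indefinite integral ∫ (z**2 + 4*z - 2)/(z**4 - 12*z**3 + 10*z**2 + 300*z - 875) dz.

25*log(z - 7)/16 - 39*log(z - 5)/25 - log(z + 5)/400 + 43/(20*z - 100) + C

Factor the denominator: (z - 7)*(z - 5)**2*(z + 5).
Partial-fraction decomposition: -1/(400*(z + 5)) - 39/(25*(z - 5)) - 43/(20*(z - 5)**2) + 25/(16*(z - 7)).
Integrate each term; A/(z−a) gives A·log|z−a|; A/(z−a)² gives −A/(z−a).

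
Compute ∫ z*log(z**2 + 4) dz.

z**2*log(z**2 + 4)/2 - z**2/2 + 2*log(z**2 + 4) + C

Let u = z**2 + 4, so du = (2*z) dz.
The integral becomes (1/2)·∫ log(u) du; integrate by parts with u′=log(u), dv′=du.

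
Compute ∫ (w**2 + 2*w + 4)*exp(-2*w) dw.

(-2*w**2 - 6*w - 11)*exp(-2*w)/4 + C

Use integration by parts with u = w**2 + 2*w + 4, dv = exp(-2*w) dw, so v = -exp(-2*w)/2.
Apply parts 2 times (tabular method): alternate signs, differentiate u down to 0, integrate dv up.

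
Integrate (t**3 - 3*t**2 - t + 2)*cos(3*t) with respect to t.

t**3*sin(3*t)/3 - t**2*sin(3*t) + t**2*cos(3*t)/3 - 5*t*sin(3*t)/9 - 2*t*cos(3*t)/3 + 8*sin(3*t)/9 - 5*cos(3*t)/27 + C

Use integration by parts with u = t**3 - 3*t**2 - t + 2, dv = cos(3*t) dt, so v = sin(3*t)/3.
Apply parts 3 times (tabular method): alternate signs, differentiate u down to 0, integrate dv up.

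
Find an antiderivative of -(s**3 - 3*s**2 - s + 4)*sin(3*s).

Use integration by parts with u = s**3 - 3*s**2 - s + 4, dv = -sin(3*s) ds, so v = cos(3*s)/3.
Apply parts 3 times (tabular method): alternate signs, differentiate u down to 0, integrate dv up.

s**3*cos(3*s)/3 - s**2*sin(3*s)/3 - s**2*cos(3*s) + 2*s*sin(3*s)/3 - 5*s*cos(3*s)/9 + 5*sin(3*s)/27 + 14*cos(3*s)/9 + C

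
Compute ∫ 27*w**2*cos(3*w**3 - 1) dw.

Let u = 3*w**3 - 1, so du = (9*w**2) dw.
Rewriting, the integral becomes 3·∫ cos(u) du = 3·sin(u).
Substituting back, u = 3*w**3 - 1.

3*sin(3*w**3 - 1) + C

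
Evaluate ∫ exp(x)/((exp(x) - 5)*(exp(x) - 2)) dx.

Let u = e^x, du = e^x dx.
The integral becomes ∫ du/((u-5)(u-2)); decompose into partial fractions.

log(exp(x) - 5)/3 - log(exp(x) - 2)/3 + C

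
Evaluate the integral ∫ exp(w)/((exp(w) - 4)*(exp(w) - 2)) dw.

log(exp(w) - 4)/2 - log(exp(w) - 2)/2 + C

Let u = e^w, du = e^w dw.
The integral becomes ∫ du/((u-2)(u-4)); decompose into partial fractions.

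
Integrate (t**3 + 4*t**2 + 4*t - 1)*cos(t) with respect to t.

Use integration by parts with u = t**3 + 4*t**2 + 4*t - 1, dv = cos(t) dt, so v = sin(t).
Apply parts 3 times (tabular method): alternate signs, differentiate u down to 0, integrate dv up.

t**3*sin(t) + 4*t**2*sin(t) + 3*t**2*cos(t) - 2*t*sin(t) + 8*t*cos(t) - 9*sin(t) - 2*cos(t) + C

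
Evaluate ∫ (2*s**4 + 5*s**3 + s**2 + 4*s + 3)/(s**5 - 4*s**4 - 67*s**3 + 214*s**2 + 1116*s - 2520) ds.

2199*log(s - 7)/260 - 1245*log(s - 6)/176 + 87*log(s - 2)/1120 - 211*log(s + 5)/308 + 509*log(s + 6)/416 + C

Factor the denominator: (s - 7)*(s - 6)*(s - 2)*(s + 5)*(s + 6).
Partial-fraction decomposition: 509/(416*(s + 6)) - 211/(308*(s + 5)) + 87/(1120*(s - 2)) - 1245/(176*(s - 6)) + 2199/(260*(s - 7)).
Integrate each term: A/(s−a) contributes A·log|s−a|.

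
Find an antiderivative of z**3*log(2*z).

z**4*(log(z) + log(2))/4 - z**4/16 + C

Use integration by parts with u = log(2*z), dv = z**3 dz.
Then du = 1/z dz and v = z**4/4.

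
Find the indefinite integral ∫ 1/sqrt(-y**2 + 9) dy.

asin(y/3) + C

Substitute y = 3·sin(θ), so dy = 3·cos(θ) dθ and the radical becomes sqrt(-y**2 + 9) = 3·cos(θ) by the Pythagorean identity.
Integrate the resulting trig expression in θ, then back-substitute θ = asin(y/3), sin(θ) = y/3, cos(θ) = sqrt(-y**2 + 9)/3 (absorbing any constant into C).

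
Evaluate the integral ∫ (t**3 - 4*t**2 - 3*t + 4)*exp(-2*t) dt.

(-4*t**3 + 10*t**2 + 22*t - 5)*exp(-2*t)/8 + C

Use integration by parts with u = t**3 - 4*t**2 - 3*t + 4, dv = exp(-2*t) dt, so v = -exp(-2*t)/2.
Apply parts 3 times (tabular method): alternate signs, differentiate u down to 0, integrate dv up.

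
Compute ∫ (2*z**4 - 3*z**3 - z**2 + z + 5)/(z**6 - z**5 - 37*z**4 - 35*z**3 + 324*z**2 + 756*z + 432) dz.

Factor the denominator: (z - 6)*(z - 4)*(z + 1)*(z + 2)*(z + 3)**2.
Partial-fraction decomposition: 3904/(3969*(z + 3)) + 118/(63*(z + 3)**2) - 55/(48*(z + 2)) + 2/(35*(z + 1)) - 313/(2940*(z - 4)) + 1919/(9072*(z - 6)).
Integrate each term; A/(z−a) gives A·log|z−a|; A/(z−a)² gives −A/(z−a).

1919*log(z - 6)/9072 - 313*log(z - 4)/2940 + 2*log(z + 1)/35 - 55*log(z + 2)/48 + 3904*log(z + 3)/3969 - 118/(63*z + 189) + C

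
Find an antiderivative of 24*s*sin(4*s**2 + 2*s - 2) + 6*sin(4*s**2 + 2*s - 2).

-3*cos(4*s**2 + 2*s - 2) + C

Let u = 4*s**2 + 2*s - 2, so du = (8*s + 2) ds.
Rewriting, the integral becomes 3·∫ sin(u) du = 3·-cos(u).
Substituting back, u = 4*s**2 + 2*s - 2.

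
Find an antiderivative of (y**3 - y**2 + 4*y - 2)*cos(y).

y**3*sin(y) - y**2*sin(y) + 3*y**2*cos(y) - 2*y*sin(y) - 2*y*cos(y) - 2*cos(y) + C

Use integration by parts with u = y**3 - y**2 + 4*y - 2, dv = cos(y) dy, so v = sin(y).
Apply parts 3 times (tabular method): alternate signs, differentiate u down to 0, integrate dv up.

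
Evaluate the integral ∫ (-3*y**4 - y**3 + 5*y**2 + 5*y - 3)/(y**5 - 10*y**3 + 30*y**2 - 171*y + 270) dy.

-71*log(y - 3)/48 + 29*log(y - 2)/91 - 1653*log(y + 5)/1904 - 322*log(y**2 + 9)/663 - 227*atan(y/3)/442 + C

Factor the denominator: (y - 3)*(y - 2)*(y + 5)*(y**2 + 9).
Partial-fraction decomposition: -(1288*y + 2043)/(1326*(y**2 + 9)) - 1653/(1904*(y + 5)) + 29/(91*(y - 2)) - 71/(48*(y - 3)).
Integrate each term; A/(y−a) gives A·log|y−a|; the (By+D)/(y²+p²) term gives a log and an atan.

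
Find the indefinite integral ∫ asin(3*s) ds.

s*asin(3*s) + sqrt(-9*s**2 + 1)/3 + C

Use integration by parts with u = arcsin(3*s), dv = ds.
Then du = 3/sqrt(-9*s**2 + 1) ds.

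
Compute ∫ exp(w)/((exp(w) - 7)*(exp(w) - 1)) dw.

log(exp(w) - 7)/6 - log(exp(w) - 1)/6 + C

Let u = e^w, du = e^w dw.
The integral becomes ∫ du/((u-1)(u-7)); decompose into partial fractions.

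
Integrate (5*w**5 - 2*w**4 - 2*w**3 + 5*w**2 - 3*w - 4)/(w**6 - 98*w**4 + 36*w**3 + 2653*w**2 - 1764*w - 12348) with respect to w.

78767*log(w - 7)/7056 - 18007*log(w - 6)/2028 + 1031*log(w - 3)/6000 + 77*log(w + 2)/4500 + 5231777*log(w + 7)/2070250 + 87889/(9100*w + 63700) + C

Factor the denominator: (w - 7)*(w - 6)*(w - 3)*(w + 2)*(w + 7)**2.
Partial-fraction decomposition: 5231777/(2070250*(w + 7)) - 87889/(9100*(w + 7)**2) + 77/(4500*(w + 2)) + 1031/(6000*(w - 3)) - 18007/(2028*(w - 6)) + 78767/(7056*(w - 7)).
Integrate each term; A/(w−a) gives A·log|w−a|; A/(w−a)² gives −A/(w−a).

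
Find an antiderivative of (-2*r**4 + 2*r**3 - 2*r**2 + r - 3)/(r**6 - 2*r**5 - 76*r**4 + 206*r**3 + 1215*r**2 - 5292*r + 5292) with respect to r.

Factor the denominator: (r - 7)*(r - 3)**2*(r - 2)*(r + 6)*(r + 7).
Partial-fraction decomposition: 1399/(3150*(r + 7)) - 115/(312*(r + 6)) + 5/(72*(r - 2)) + 173/(1200*(r - 3)) + 7/(20*(r - 3)**2) - 421/(1456*(r - 7)).
Integrate each term; A/(r−a) gives A·log|r−a|; A/(r−a)² gives −A/(r−a).

-421*log(r - 7)/1456 + 173*log(r - 3)/1200 + 5*log(r - 2)/72 - 115*log(r + 6)/312 + 1399*log(r + 7)/3150 - 7/(20*r - 60) + C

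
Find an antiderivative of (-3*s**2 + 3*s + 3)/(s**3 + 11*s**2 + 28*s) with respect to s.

3*log(s)/28 + 19*log(s + 4)/4 - 55*log(s + 7)/7 + C

Factor the denominator: s*(s + 4)*(s + 7).
Partial-fraction decomposition: -55/(7*(s + 7)) + 19/(4*(s + 4)) + 3/(28*s).
Integrate each term: A/(s−a) contributes A·log|s−a|.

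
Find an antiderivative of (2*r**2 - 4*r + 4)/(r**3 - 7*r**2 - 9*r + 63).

Factor the denominator: (r - 7)*(r - 3)*(r + 3).
Partial-fraction decomposition: 17/(30*(r + 3)) - 5/(12*(r - 3)) + 37/(20*(r - 7)).
Integrate each term: A/(r−a) contributes A·log|r−a|.

37*log(r - 7)/20 - 5*log(r - 3)/12 + 17*log(r + 3)/30 + C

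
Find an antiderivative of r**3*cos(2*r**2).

r**2*sin(2*r**2)/4 + cos(2*r**2)/8 + C

Let u = r², du = 2r dr; rewrite as (1/2)∫ u^1·cos(2u) du.
Now integrate by parts 1 time.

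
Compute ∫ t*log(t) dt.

Use integration by parts with u = log(t), dv = t dt.
Then du = 1/t dt and v = t**2/2.

t**2*log(t)/2 - t**2/4 + C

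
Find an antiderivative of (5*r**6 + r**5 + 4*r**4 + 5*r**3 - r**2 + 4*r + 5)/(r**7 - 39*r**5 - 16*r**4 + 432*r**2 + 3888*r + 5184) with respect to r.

247313*log(r - 6)/69120 - 22853*log(r - 4)/18000 - 260035*log(r + 2)/778752 + 229553*log(r + 6)/86400 + 70087*log(r**2 + 9)/380250 - 45352*atan(r/3)/570375 - 305/(2496*r + 4992) + C

Factor the denominator: (r - 6)*(r - 4)*(r + 2)**2*(r + 6)*(r**2 + 9).
Partial-fraction decomposition: (70087*r - 45352)/(190125*(r**2 + 9)) + 229553/(86400*(r + 6)) - 260035/(778752*(r + 2)) + 305/(2496*(r + 2)**2) - 22853/(18000*(r - 4)) + 247313/(69120*(r - 6)).
Integrate each term; A/(r−a) gives A·log|r−a|; the (Br+D)/(r²+p²) term gives a log and an atan.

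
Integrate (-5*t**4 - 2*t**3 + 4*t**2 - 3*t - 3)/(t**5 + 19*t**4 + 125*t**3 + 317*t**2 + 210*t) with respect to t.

Factor the denominator: t*(t + 1)*(t + 5)*(t + 6)*(t + 7).
Partial-fraction decomposition: -11105/(84*(t + 7)) + 1963/(10*(t + 6)) - 2763/(40*(t + 5)) - 1/(120*(t + 1)) - 1/(70*t).
Integrate each term: A/(t−a) contributes A·log|t−a|.

-log(t)/70 - log(t + 1)/120 - 2763*log(t + 5)/40 + 1963*log(t + 6)/10 - 11105*log(t + 7)/84 + C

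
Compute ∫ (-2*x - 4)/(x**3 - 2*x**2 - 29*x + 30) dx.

-16*log(x - 6)/55 + log(x - 1)/5 + log(x + 5)/11 + C

Factor the denominator: (x - 6)*(x - 1)*(x + 5).
Partial-fraction decomposition: 1/(11*(x + 5)) + 1/(5*(x - 1)) - 16/(55*(x - 6)).
Integrate each term: A/(x−a) contributes A·log|x−a|.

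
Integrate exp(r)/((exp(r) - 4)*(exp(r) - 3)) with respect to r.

log(exp(r) - 4) - log(exp(r) - 3) + C

Let u = e^r, du = e^r dr.
The integral becomes ∫ du/((u-4)(u-3)); decompose into partial fractions.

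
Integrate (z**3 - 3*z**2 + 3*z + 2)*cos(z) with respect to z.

Use integration by parts with u = z**3 - 3*z**2 + 3*z + 2, dv = cos(z) dz, so v = sin(z).
Apply parts 3 times (tabular method): alternate signs, differentiate u down to 0, integrate dv up.

z**3*sin(z) - 3*z**2*sin(z) + 3*z**2*cos(z) - 3*z*sin(z) - 6*z*cos(z) + 8*sin(z) - 3*cos(z) + C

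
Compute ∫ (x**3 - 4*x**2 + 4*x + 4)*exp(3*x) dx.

(9*x**3 - 45*x**2 + 66*x + 14)*exp(3*x)/27 + C

Use integration by parts with u = x**3 - 4*x**2 + 4*x + 4, dv = exp(3*x) dx, so v = exp(3*x)/3.
Apply parts 3 times (tabular method): alternate signs, differentiate u down to 0, integrate dv up.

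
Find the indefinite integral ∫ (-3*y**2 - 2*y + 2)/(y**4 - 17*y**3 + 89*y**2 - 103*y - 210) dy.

Factor the denominator: (y - 7)*(y - 6)*(y - 5)*(y + 1).
Partial-fraction decomposition: -1/(336*(y + 1)) - 83/(12*(y - 5)) + 118/(7*(y - 6)) - 159/(16*(y - 7)).
Integrate each term: A/(y−a) contributes A·log|y−a|.

-159*log(y - 7)/16 + 118*log(y - 6)/7 - 83*log(y - 5)/12 - log(y + 1)/336 + C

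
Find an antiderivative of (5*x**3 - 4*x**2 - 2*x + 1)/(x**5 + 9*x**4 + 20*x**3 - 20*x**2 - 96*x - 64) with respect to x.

Factor the denominator: (x - 2)*(x + 1)*(x + 2)*(x + 4)**2.
Partial-fraction decomposition: 35/(12*(x + 4)) + 125/(12*(x + 4)**2) - 51/(16*(x + 2)) + 2/(9*(x + 1)) + 7/(144*(x - 2)).
Integrate each term; A/(x−a) gives A·log|x−a|; A/(x−a)² gives −A/(x−a).

7*log(x - 2)/144 + 2*log(x + 1)/9 - 51*log(x + 2)/16 + 35*log(x + 4)/12 - 125/(12*x + 48) + C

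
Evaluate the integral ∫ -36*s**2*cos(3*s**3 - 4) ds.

-4*sin(3*s**3 - 4) + C

Let u = 3*s**3 - 4, so du = (9*s**2) ds.
Rewriting, the integral becomes -4·∫ cos(u) du = -4·sin(u).
Substituting back, u = 3*s**3 - 4.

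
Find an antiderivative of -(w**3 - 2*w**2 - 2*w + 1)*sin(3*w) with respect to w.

Use integration by parts with u = w**3 - 2*w**2 - 2*w + 1, dv = -sin(3*w) dw, so v = cos(3*w)/3.
Apply parts 3 times (tabular method): alternate signs, differentiate u down to 0, integrate dv up.

w**3*cos(3*w)/3 - w**2*sin(3*w)/3 - 2*w**2*cos(3*w)/3 + 4*w*sin(3*w)/9 - 8*w*cos(3*w)/9 + 8*sin(3*w)/27 + 13*cos(3*w)/27 + C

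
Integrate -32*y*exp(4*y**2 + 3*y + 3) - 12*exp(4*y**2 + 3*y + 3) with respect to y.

Let u = 4*y**2 + 3*y + 3, so du = (8*y + 3) dy.
Rewriting, the integral becomes -4·∫ e^u du = -4·e^u.
Substituting back, u = 4*y**2 + 3*y + 3.

-4*exp(4*y**2 + 3*y + 3) + C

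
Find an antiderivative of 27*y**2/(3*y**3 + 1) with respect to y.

3*log(3*y**3 + 1) + C

Let u = 3*y**3 + 1, so du = (9*y**2) dy.
Rewriting, the integral becomes 3·∫ 1/u du = 3·log(u).
Substituting back, u = 3*y**3 + 1.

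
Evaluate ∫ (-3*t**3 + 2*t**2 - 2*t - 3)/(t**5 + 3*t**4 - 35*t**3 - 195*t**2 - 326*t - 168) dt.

-79*log(t - 7)/660 - log(t + 1)/12 + 11*log(t + 2)/6 - 51*log(t + 3)/10 + 229*log(t + 4)/66 + C

Factor the denominator: (t - 7)*(t + 1)*(t + 2)*(t + 3)*(t + 4).
Partial-fraction decomposition: 229/(66*(t + 4)) - 51/(10*(t + 3)) + 11/(6*(t + 2)) - 1/(12*(t + 1)) - 79/(660*(t - 7)).
Integrate each term: A/(t−a) contributes A·log|t−a|.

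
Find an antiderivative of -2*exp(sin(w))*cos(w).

Let u = sin(w), so du = (cos(w)) dw.
Rewriting, the integral becomes -2·∫ e^u du = -2·e^u.
Substituting back, u = sin(w).

-2*exp(sin(w)) + C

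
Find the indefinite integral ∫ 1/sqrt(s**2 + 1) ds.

Substitute s = tan(θ), so ds = sec(θ)^2 dθ and the radical becomes sqrt(s**2 + 1) = sec(θ) by the Pythagorean identity.
Integrate the resulting trig expression in θ, then back-substitute tan(θ) = s, sec(θ) = sqrt(s**2 + 1) (absorbing any constant into C).

log(s + sqrt(s**2 + 1)) + C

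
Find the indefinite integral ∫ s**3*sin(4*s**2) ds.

Let u = s², du = 2s ds; rewrite as (1/2)∫ u^1·sin(4u) du.
Now integrate by parts 1 time.

-s**2*cos(4*s**2)/8 + sin(4*s**2)/32 + C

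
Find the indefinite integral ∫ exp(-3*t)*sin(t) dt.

Let I denote the integral. Integrate by parts with u = sin(t), dv = exp(-3*t) dt, so v = -exp(-3*t)/3: I = -exp(-3*t)*sin(t)/3 + (1/3)·∫ exp(-3*t)*cos(t) dt.
Apply parts again with u = cos(t), dv = exp(-3*t) dt: ∫ exp(-3*t)*cos(t) dt = -exp(-3*t)*cos(t)/3 − (1/3)·I. Substituting back brings back I: I = -exp(-3*t)*sin(t)/3 - exp(-3*t)*cos(t)/9 − (1/9)·I.
Solving for I: (1 + 1/9)·I equals the remaining terms, so I = (9/10)·(-exp(-3*t)*sin(t)/3 - exp(-3*t)*cos(t)/9).

-3*exp(-3*t)*sin(t)/10 - exp(-3*t)*cos(t)/10 + C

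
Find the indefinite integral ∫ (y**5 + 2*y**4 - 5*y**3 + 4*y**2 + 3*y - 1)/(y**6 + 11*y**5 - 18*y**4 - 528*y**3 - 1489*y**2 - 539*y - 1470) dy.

2011*log(y - 7)/10920 + 583*log(y + 5)/312 - 3979*log(y + 6)/481 + 2529*log(y + 7)/350 - 147*log(y**2 + 1)/48100 - 3*atan(y)/12025 + C

Factor the denominator: (y - 7)*(y + 5)*(y + 6)*(y + 7)*(y**2 + 1).
Partial-fraction decomposition: -3*(49*y + 2)/(24050*(y**2 + 1)) + 2529/(350*(y + 7)) - 3979/(481*(y + 6)) + 583/(312*(y + 5)) + 2011/(10920*(y - 7)).
Integrate each term; A/(y−a) gives A·log|y−a|; the (By+D)/(y²+p²) term gives a log and an atan.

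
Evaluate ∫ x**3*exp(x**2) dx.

(x**2 - 1)*exp(x**2)/2 + C

Let u = x², du = 2x dx; rewrite as (1/2)∫ u^1·exp(1u) du.
Now integrate by parts 1 time.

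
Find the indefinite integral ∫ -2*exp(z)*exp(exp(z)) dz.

-2*exp(exp(z)) + C

Let u = exp(z), so du = (exp(z)) dz.
Rewriting, the integral becomes -2·∫ e^u du = -2·e^u.
Substituting back, u = exp(z).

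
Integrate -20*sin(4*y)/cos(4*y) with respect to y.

Let u = cos(4*y), so du = (-4*sin(4*y)) dy.
Rewriting, the integral becomes 5·∫ 1/u du = 5·log(u).
Substituting back, u = cos(4*y).

5*log(cos(4*y)) + C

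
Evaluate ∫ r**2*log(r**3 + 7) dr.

r**3*log(r**3 + 7)/3 - r**3/3 + 7*log(r**3 + 7)/3 + C

Let u = r**3 + 7, so du = (3*r**2) dr.
The integral becomes (1/3)·∫ log(u) du; integrate by parts with u′=log(u), dv′=du.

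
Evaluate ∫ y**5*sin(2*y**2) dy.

Let u = y², du = 2y dy; rewrite as (1/2)∫ u^2·sin(2u) du.
Now integrate by parts 2 times.

-y**4*cos(2*y**2)/4 + y**2*sin(2*y**2)/4 + cos(2*y**2)/8 + C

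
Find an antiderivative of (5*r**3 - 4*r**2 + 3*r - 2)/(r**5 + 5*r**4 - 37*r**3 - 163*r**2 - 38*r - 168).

476*log(r - 6)/2405 + 199*log(r + 4)/255 - 967*log(r + 7)/975 + 106*log(r**2 + 1)/15725 - 134*atan(r)/15725 + C

Factor the denominator: (r - 6)*(r + 4)*(r + 7)*(r**2 + 1).
Partial-fraction decomposition: 2*(106*r - 67)/(15725*(r**2 + 1)) - 967/(975*(r + 7)) + 199/(255*(r + 4)) + 476/(2405*(r - 6)).
Integrate each term; A/(r−a) gives A·log|r−a|; the (Br+D)/(r²+p²) term gives a log and an atan.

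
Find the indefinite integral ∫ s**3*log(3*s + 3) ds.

s**4*log(3*s + 3)/4 - s**4/16 + s**3/12 - s**2/8 + s/4 - log(s + 1)/4 + C

Use integration by parts with u = log(3*s + 3), dv = s**3 ds.
Then du = 3/(3*s + 3) ds and v = s**4/4.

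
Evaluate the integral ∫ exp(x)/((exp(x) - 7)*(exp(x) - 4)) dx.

log(exp(x) - 7)/3 - log(exp(x) - 4)/3 + C

Let u = e^x, du = e^x dx.
The integral becomes ∫ du/((u-4)(u-7)); decompose into partial fractions.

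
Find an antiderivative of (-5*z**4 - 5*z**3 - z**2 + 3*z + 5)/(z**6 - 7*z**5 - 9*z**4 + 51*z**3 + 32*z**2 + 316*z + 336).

Factor the denominator: (z - 7)*(z - 4)*(z + 1)*(z + 3)*(z**2 + 4).
Partial-fraction decomposition: (11093*z - 948)/(68900*(z**2 + 4)) + 283/(1820*(z + 3)) + 1/(400*(z + 1)) + 533/(700*(z - 4)) - 4581/(4240*(z - 7)).
Integrate each term; A/(z−a) gives A·log|z−a|; the (Bz+D)/(z²+p²) term gives a log and an atan.

-4581*log(z - 7)/4240 + 533*log(z - 4)/700 + log(z + 1)/400 + 283*log(z + 3)/1820 + 11093*log(z**2 + 4)/137800 - 237*atan(z/2)/34450 + C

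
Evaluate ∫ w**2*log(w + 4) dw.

w**3*log(w + 4)/3 - w**3/9 + 2*w**2/3 - 16*w/3 + 64*log(w + 4)/3 + C

Use integration by parts with u = log(w + 4), dv = w**2 dw.
Then du = 1/(w + 4) dw and v = w**3/3.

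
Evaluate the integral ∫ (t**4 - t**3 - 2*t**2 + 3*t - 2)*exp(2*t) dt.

Use integration by parts with u = t**4 - t**3 - 2*t**2 + 3*t - 2, dv = exp(2*t) dt, so v = exp(2*t)/2.
Apply parts 4 times (tabular method): alternate signs, differentiate u down to 0, integrate dv up.

(4*t**4 - 12*t**3 + 10*t**2 + 2*t - 9)*exp(2*t)/8 + C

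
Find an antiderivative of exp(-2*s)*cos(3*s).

Let I denote the integral. Integrate by parts with u = cos(3*s), dv = exp(-2*s) ds, so v = -exp(-2*s)/2: I = -exp(-2*s)*cos(3*s)/2 − (3/2)·∫ exp(-2*s)*sin(3*s) ds.
Apply parts again with u = sin(3*s), dv = exp(-2*s) ds: ∫ exp(-2*s)*sin(3*s) ds = -exp(-2*s)*sin(3*s)/2 + (3/2)·I. Substituting back brings back I: I = 3*exp(-2*s)*sin(3*s)/4 - exp(-2*s)*cos(3*s)/2 − (9/4)·I.
Solving for I: (1 + 9/4)·I equals the remaining terms, so I = (4/13)·(3*exp(-2*s)*sin(3*s)/4 - exp(-2*s)*cos(3*s)/2).

3*exp(-2*s)*sin(3*s)/13 - 2*exp(-2*s)*cos(3*s)/13 + C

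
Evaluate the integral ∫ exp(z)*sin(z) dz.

exp(z)*sin(z)/2 - exp(z)*cos(z)/2 + C

Let I denote the integral. Integrate by parts with u = sin(z), dv = exp(z) dz, so v = exp(z): I = exp(z)*sin(z) − ∫ exp(z)*cos(z) dz.
Apply parts again with u = cos(z), dv = exp(z) dz: ∫ exp(z)*cos(z) dz = exp(z)*cos(z) + I. Substituting back brings back I: I = exp(z)*sin(z) - exp(z)*cos(z) − I.
Solving for I: (1 + 1)·I equals the remaining terms, so I = (1/2)·(exp(z)*sin(z) - exp(z)*cos(z)).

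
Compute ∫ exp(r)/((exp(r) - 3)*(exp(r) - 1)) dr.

log(exp(r) - 3)/2 - log(exp(r) - 1)/2 + C

Let u = e^r, du = e^r dr.
The integral becomes ∫ du/((u-1)(u-3)); decompose into partial fractions.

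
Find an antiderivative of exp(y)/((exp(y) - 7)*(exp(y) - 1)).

Let u = e^y, du = e^y dy.
The integral becomes ∫ du/((u-1)(u-7)); decompose into partial fractions.

log(exp(y) - 7)/6 - log(exp(y) - 1)/6 + C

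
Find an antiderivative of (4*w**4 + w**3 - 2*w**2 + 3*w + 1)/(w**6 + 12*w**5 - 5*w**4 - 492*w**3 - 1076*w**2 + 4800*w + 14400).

2591*log(w - 5)/10890 - 1069*log(w - 4)/7200 + 917*log(w + 4)/288 - 2311*log(w + 5)/90 + 67773*log(w + 6)/3025 - 4879/(220*w + 1320) + C

Factor the denominator: (w - 5)*(w - 4)*(w + 4)*(w + 5)*(w + 6)**2.
Partial-fraction decomposition: 67773/(3025*(w + 6)) + 4879/(220*(w + 6)**2) - 2311/(90*(w + 5)) + 917/(288*(w + 4)) - 1069/(7200*(w - 4)) + 2591/(10890*(w - 5)).
Integrate each term; A/(w−a) gives A·log|w−a|; A/(w−a)² gives −A/(w−a).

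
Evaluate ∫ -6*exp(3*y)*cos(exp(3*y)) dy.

-2*sin(exp(3*y)) + C

Let u = exp(3*y), so du = (3*exp(3*y)) dy.
Rewriting, the integral becomes -2·∫ cos(u) du = -2·sin(u).
Substituting back, u = exp(3*y).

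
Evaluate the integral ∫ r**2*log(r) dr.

Use integration by parts with u = log(r), dv = r**2 dr.
Then du = 1/r dr and v = r**3/3.

r**3*log(r)/3 - r**3/9 + C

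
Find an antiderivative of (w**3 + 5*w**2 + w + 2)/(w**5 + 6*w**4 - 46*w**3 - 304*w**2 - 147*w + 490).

Factor the denominator: (w - 7)*(w - 1)*(w + 2)*(w + 5)*(w + 7).
Partial-fraction decomposition: -103/(1120*(w + 7)) + 1/(144*(w + 5)) + 4/(135*(w + 2)) - 1/(96*(w - 1)) + 199/(3024*(w - 7)).
Integrate each term: A/(w−a) contributes A·log|w−a|.

199*log(w - 7)/3024 - log(w - 1)/96 + 4*log(w + 2)/135 + log(w + 5)/144 - 103*log(w + 7)/1120 + C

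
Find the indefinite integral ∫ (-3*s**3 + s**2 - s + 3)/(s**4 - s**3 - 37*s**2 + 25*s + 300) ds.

Factor the denominator: (s - 5)*(s - 4)*(s + 3)*(s + 5).
Partial-fraction decomposition: -34/(15*(s + 5)) + 6/(7*(s + 3)) + 59/(21*(s - 4)) - 22/(5*(s - 5)).
Integrate each term: A/(s−a) contributes A·log|s−a|.

-22*log(s - 5)/5 + 59*log(s - 4)/21 + 6*log(s + 3)/7 - 34*log(s + 5)/15 + C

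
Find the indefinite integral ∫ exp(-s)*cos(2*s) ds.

2*exp(-s)*sin(2*s)/5 - exp(-s)*cos(2*s)/5 + C

Let I denote the integral. Integrate by parts with u = cos(2*s), dv = exp(-s) ds, so v = -exp(-s): I = -exp(-s)*cos(2*s) − 2·∫ exp(-s)*sin(2*s) ds.
Apply parts again with u = sin(2*s), dv = exp(-s) ds: ∫ exp(-s)*sin(2*s) ds = -exp(-s)*sin(2*s) + 2·I. Substituting back brings back I: I = 2*exp(-s)*sin(2*s) - exp(-s)*cos(2*s) − 4·I.
Solving for I: (1 + 4)·I equals the remaining terms, so I = (1/5)·(2*exp(-s)*sin(2*s) - exp(-s)*cos(2*s)).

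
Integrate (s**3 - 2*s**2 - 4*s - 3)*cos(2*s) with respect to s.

s**3*sin(2*s)/2 - s**2*sin(2*s) + 3*s**2*cos(2*s)/4 - 11*s*sin(2*s)/4 - s*cos(2*s) - sin(2*s) - 11*cos(2*s)/8 + C

Use integration by parts with u = s**3 - 2*s**2 - 4*s - 3, dv = cos(2*s) ds, so v = sin(2*s)/2.
Apply parts 3 times (tabular method): alternate signs, differentiate u down to 0, integrate dv up.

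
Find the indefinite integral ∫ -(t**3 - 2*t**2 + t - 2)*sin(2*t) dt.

Use integration by parts with u = t**3 - 2*t**2 + t - 2, dv = -sin(2*t) dt, so v = cos(2*t)/2.
Apply parts 3 times (tabular method): alternate signs, differentiate u down to 0, integrate dv up.

t**3*cos(2*t)/2 - 3*t**2*sin(2*t)/4 - t**2*cos(2*t) + t*sin(2*t) - t*cos(2*t)/4 + sin(2*t)/8 - cos(2*t)/2 + C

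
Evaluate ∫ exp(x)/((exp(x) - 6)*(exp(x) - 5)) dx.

Let u = e^x, du = e^x dx.
The integral becomes ∫ du/((u-5)(u-6)); decompose into partial fractions.

log(exp(x) - 6) - log(exp(x) - 5) + C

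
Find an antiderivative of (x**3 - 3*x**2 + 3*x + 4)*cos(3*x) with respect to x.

Use integration by parts with u = x**3 - 3*x**2 + 3*x + 4, dv = cos(3*x) dx, so v = sin(3*x)/3.
Apply parts 3 times (tabular method): alternate signs, differentiate u down to 0, integrate dv up.

x**3*sin(3*x)/3 - x**2*sin(3*x) + x**2*cos(3*x)/3 + 7*x*sin(3*x)/9 - 2*x*cos(3*x)/3 + 14*sin(3*x)/9 + 7*cos(3*x)/27 + C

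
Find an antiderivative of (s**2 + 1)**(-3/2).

s/sqrt(s**2 + 1) + C

Substitute s = tan(θ), so ds = sec(θ)^2 dθ and the radical becomes sqrt(s**2 + 1) = sec(θ) by the Pythagorean identity.
Integrate the resulting trig expression in θ, then back-substitute tan(θ) = s, sec(θ) = sqrt(s**2 + 1) (absorbing any constant into C).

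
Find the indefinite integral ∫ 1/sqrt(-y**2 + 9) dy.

asin(y/3) + C

Substitute y = 3·sin(θ), so dy = 3·cos(θ) dθ and the radical becomes sqrt(-y**2 + 9) = 3·cos(θ) by the Pythagorean identity.
Integrate the resulting trig expression in θ, then back-substitute θ = asin(y/3), sin(θ) = y/3, cos(θ) = sqrt(-y**2 + 9)/3 (absorbing any constant into C).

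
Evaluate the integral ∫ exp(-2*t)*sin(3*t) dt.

-2*exp(-2*t)*sin(3*t)/13 - 3*exp(-2*t)*cos(3*t)/13 + C

Let I denote the integral. Integrate by parts with u = sin(3*t), dv = exp(-2*t) dt, so v = -exp(-2*t)/2: I = -exp(-2*t)*sin(3*t)/2 + (3/2)·∫ exp(-2*t)*cos(3*t) dt.
Apply parts again with u = cos(3*t), dv = exp(-2*t) dt: ∫ exp(-2*t)*cos(3*t) dt = -exp(-2*t)*cos(3*t)/2 − (3/2)·I. Substituting back brings back I: I = -exp(-2*t)*sin(3*t)/2 - 3*exp(-2*t)*cos(3*t)/4 − (9/4)·I.
Solving for I: (1 + 9/4)·I equals the remaining terms, so I = (4/13)·(-exp(-2*t)*sin(3*t)/2 - 3*exp(-2*t)*cos(3*t)/4).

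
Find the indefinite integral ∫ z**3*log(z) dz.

z**4*log(z)/4 - z**4/16 + C

Use integration by parts with u = log(z), dv = z**3 dz.
Then du = 1/z dz and v = z**4/4.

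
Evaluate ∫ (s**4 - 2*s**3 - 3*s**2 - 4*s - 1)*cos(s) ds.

s**4*sin(s) - 2*s**3*sin(s) + 4*s**3*cos(s) - 15*s**2*sin(s) - 6*s**2*cos(s) + 8*s*sin(s) - 30*s*cos(s) + 29*sin(s) + 8*cos(s) + C

Use integration by parts with u = s**4 - 2*s**3 - 3*s**2 - 4*s - 1, dv = cos(s) ds, so v = sin(s).
Apply parts 4 times (tabular method): alternate signs, differentiate u down to 0, integrate dv up.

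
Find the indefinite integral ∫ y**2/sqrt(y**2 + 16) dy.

Substitute y = 4·tan(θ), so dy = 4·sec(θ)^2 dθ and the radical becomes sqrt(y**2 + 16) = 4·sec(θ) by the Pythagorean identity.
Integrate the resulting trig expression in θ, then back-substitute tan(θ) = y/4, sec(θ) = sqrt(y**2 + 16)/4 (absorbing any constant into C).

y*sqrt(y**2 + 16)/2 - 8*log(y + sqrt(y**2 + 16)) + C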